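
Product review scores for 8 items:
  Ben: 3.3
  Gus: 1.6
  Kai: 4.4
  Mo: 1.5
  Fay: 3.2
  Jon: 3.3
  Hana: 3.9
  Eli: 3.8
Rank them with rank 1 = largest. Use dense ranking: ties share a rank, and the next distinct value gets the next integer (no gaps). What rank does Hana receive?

2

Sorted (descending): 4.4, 3.9, 3.8, 3.3, 3.3, 3.2, 1.6, 1.5
The 2 values of 3.3 share dense rank 4.
Remaining distinct values take the next consecutive integers.
Hana has value 3.9 → rank 2.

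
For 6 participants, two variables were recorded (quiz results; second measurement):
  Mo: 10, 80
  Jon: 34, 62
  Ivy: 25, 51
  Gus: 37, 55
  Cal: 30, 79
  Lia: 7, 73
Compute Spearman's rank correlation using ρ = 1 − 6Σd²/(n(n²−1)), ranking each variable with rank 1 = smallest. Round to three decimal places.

Ranks of variable 1: 2, 5, 3, 6, 4, 1
Ranks of variable 2: 6, 3, 1, 2, 5, 4
d = r₁ − r₂: -4, 2, 2, 4, -1, -3
d²: 16, 4, 4, 16, 1, 9; Σd² = 50
ρ = 1 − 6·50/(6·35) = 1 − 300/210 = -0.429

-0.429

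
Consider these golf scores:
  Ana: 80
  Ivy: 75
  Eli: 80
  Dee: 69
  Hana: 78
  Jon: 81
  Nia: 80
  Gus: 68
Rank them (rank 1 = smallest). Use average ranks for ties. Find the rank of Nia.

6

Sorted (ascending): 68, 69, 75, 78, 80, 80, 80, 81
The 3 values of 80 occupy positions 5–7 → average rank 6.
Nia has value 80 → rank 6.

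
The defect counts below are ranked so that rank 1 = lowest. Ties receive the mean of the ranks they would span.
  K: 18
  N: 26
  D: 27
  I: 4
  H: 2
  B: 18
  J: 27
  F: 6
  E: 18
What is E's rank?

Sorted (ascending): 2, 4, 6, 18, 18, 18, 26, 27, 27
The 3 values of 18 occupy positions 4–6 → average rank 5.
The 2 values of 27 occupy positions 8–9 → average rank (8+9)/2 = 8.5.
E has value 18 → rank 5.

5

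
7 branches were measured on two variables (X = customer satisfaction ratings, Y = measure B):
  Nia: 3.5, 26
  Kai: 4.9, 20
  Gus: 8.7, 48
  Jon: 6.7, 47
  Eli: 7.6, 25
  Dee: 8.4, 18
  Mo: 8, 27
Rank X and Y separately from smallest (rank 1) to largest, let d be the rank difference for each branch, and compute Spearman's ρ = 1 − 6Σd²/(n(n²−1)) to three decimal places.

Ranks of variable 1: 1, 2, 7, 3, 4, 6, 5
Ranks of variable 2: 4, 2, 7, 6, 3, 1, 5
d = r₁ − r₂: -3, 0, 0, -3, 1, 5, 0
d²: 9, 0, 0, 9, 1, 25, 0; Σd² = 44
ρ = 1 − 6·44/(7·48) = 1 − 264/336 = 0.214

0.214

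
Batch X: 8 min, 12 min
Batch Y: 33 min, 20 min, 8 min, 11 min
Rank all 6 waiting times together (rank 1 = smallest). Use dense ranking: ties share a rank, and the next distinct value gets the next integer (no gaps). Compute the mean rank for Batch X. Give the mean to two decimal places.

Sorted (ascending): 8, 8, 11, 12, 20, 33
The 2 values of 8 share dense rank 1.
Remaining distinct values take the next consecutive integers.
Batch X values → pooled ranks: 8→1, 12→3
Mean rank = (1 + 3) / 2 = 2.00

2.00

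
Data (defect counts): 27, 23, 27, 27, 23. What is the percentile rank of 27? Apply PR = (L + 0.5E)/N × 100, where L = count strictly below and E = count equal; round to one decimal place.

70.0

N = 5.
Strictly below 27: 2. Equal to 27: 3.
PR = (2 + 0.5·3)/5 × 100 = 70.0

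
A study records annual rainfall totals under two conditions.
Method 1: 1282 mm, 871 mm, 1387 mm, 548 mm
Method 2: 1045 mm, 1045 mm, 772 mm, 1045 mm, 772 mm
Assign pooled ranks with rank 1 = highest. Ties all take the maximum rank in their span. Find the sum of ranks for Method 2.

Sorted (descending): 1387, 1282, 1045, 1045, 1045, 871, 772, 772, 548
The 3 values of 1045 occupy positions 3–5 → each gets rank 5.
The 2 values of 772 occupy positions 7–8 → each gets rank 8.
Method 2 values → pooled ranks: 1045→5, 1045→5, 772→8, 1045→5, 772→8
Rank sum = 5 + 5 + 8 + 5 + 8 = 31

31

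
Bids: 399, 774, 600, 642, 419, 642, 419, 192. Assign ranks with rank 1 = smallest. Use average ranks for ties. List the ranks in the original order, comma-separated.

Sorted (ascending): 192, 399, 419, 419, 600, 642, 642, 774
The 2 values of 419 occupy positions 3–4 → average rank (3+4)/2 = 3.5.
The 2 values of 642 occupy positions 6–7 → average rank (6+7)/2 = 6.5.

2, 8, 5, 6.5, 3.5, 6.5, 3.5, 1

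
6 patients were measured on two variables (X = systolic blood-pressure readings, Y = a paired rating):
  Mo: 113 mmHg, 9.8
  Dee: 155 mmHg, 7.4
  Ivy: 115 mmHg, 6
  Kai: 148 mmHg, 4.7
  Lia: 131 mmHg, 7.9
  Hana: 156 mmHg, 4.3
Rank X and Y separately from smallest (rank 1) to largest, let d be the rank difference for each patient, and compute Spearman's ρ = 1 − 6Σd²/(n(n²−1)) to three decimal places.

-0.714

Ranks of variable 1: 1, 5, 2, 4, 3, 6
Ranks of variable 2: 6, 4, 3, 2, 5, 1
d = r₁ − r₂: -5, 1, -1, 2, -2, 5
d²: 25, 1, 1, 4, 4, 25; Σd² = 60
ρ = 1 − 6·60/(6·35) = 1 − 360/210 = -0.714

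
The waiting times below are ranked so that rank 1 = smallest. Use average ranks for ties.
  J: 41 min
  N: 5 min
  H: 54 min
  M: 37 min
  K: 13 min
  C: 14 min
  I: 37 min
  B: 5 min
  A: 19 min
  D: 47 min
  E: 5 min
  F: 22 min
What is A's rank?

Sorted (ascending): 5, 5, 5, 13, 14, 19, 22, 37, 37, 41, 47, 54
The 3 values of 5 occupy positions 1–3 → average rank 2.
The 2 values of 37 occupy positions 8–9 → average rank (8+9)/2 = 8.5.
A has value 19 min → rank 6.

6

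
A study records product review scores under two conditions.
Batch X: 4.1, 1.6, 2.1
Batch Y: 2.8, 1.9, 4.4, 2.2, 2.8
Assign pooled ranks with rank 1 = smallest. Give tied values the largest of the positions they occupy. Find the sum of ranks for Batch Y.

26

Sorted (ascending): 1.6, 1.9, 2.1, 2.2, 2.8, 2.8, 4.1, 4.4
The 2 values of 2.8 occupy positions 5–6 → each gets rank 6.
Batch Y values → pooled ranks: 2.8→6, 1.9→2, 4.4→8, 2.2→4, 2.8→6
Rank sum = 6 + 2 + 8 + 4 + 6 = 26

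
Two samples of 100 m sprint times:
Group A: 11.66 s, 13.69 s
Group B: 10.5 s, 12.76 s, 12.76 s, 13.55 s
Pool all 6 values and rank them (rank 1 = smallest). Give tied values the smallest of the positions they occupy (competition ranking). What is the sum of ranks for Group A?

8

Sorted (ascending): 10.5, 11.66, 12.76, 12.76, 13.55, 13.69
The 2 values of 12.76 occupy positions 3–4 → each gets rank 3.
Group A values → pooled ranks: 11.66→2, 13.69→6
Rank sum = 2 + 6 = 8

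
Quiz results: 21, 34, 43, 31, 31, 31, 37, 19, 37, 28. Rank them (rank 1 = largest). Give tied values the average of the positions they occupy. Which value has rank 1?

43

Sorted (descending): 43, 37, 37, 34, 31, 31, 31, 28, 21, 19
The 2 values of 37 occupy positions 2–3 → average rank (2+3)/2 = 2.5.
The 3 values of 31 occupy positions 5–7 → average rank 6.
Rank 1 → value 43.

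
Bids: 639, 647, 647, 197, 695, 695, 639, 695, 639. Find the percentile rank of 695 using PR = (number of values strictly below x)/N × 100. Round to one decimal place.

N = 9.
Strictly below 695: 6. Equal to 695: 3.
PR = 6/9 × 100 = 66.7

66.7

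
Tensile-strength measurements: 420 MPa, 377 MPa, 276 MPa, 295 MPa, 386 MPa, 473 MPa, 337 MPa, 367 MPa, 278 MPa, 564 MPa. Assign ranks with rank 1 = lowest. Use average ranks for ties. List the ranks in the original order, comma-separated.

8, 6, 1, 3, 7, 9, 4, 5, 2, 10

Sorted (ascending): 276, 278, 295, 337, 367, 377, 386, 420, 473, 564
No ties — each value takes its position as its rank.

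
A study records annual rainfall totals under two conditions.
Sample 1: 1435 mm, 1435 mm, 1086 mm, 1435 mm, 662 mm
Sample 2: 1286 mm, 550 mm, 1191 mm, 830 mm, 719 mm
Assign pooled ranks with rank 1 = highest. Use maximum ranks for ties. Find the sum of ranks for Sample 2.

Sorted (descending): 1435, 1435, 1435, 1286, 1191, 1086, 830, 719, 662, 550
The 3 values of 1435 occupy positions 1–3 → each gets rank 3.
Sample 2 values → pooled ranks: 1286→4, 550→10, 1191→5, 830→7, 719→8
Rank sum = 4 + 10 + 5 + 7 + 8 = 34

34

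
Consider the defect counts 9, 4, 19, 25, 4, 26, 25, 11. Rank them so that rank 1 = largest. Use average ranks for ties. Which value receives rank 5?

11

Sorted (descending): 26, 25, 25, 19, 11, 9, 4, 4
The 2 values of 25 occupy positions 2–3 → average rank (2+3)/2 = 2.5.
The 2 values of 4 occupy positions 7–8 → average rank (7+8)/2 = 7.5.
Rank 5 → value 11.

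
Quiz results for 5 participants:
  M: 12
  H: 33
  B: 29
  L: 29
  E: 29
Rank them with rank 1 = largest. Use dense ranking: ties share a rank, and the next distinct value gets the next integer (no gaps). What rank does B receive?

2

Sorted (descending): 33, 29, 29, 29, 12
The 3 values of 29 share dense rank 2.
Remaining distinct values take the next consecutive integers.
B has value 29 → rank 2.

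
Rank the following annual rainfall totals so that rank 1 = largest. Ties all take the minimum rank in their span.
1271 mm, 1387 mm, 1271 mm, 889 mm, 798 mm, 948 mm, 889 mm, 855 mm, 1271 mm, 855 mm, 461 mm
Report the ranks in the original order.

2, 1, 2, 6, 10, 5, 6, 8, 2, 8, 11

Sorted (descending): 1387, 1271, 1271, 1271, 948, 889, 889, 855, 855, 798, 461
The 3 values of 1271 occupy positions 2–4 → each gets rank 2.
The 2 values of 889 occupy positions 6–7 → each gets rank 6.
The 2 values of 855 occupy positions 8–9 → each gets rank 8.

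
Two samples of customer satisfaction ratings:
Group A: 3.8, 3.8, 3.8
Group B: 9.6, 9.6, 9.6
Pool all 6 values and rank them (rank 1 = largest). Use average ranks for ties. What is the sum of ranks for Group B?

Sorted (descending): 9.6, 9.6, 9.6, 3.8, 3.8, 3.8
The 3 values of 9.6 occupy positions 1–3 → average rank 2.
The 3 values of 3.8 occupy positions 4–6 → average rank 5.
Group B values → pooled ranks: 9.6→2, 9.6→2, 9.6→2
Rank sum = 2 + 2 + 2 = 6

6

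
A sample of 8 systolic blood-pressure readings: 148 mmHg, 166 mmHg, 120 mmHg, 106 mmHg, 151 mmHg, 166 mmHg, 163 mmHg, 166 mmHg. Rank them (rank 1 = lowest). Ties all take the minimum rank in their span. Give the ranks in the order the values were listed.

3, 6, 2, 1, 4, 6, 5, 6

Sorted (ascending): 106, 120, 148, 151, 163, 166, 166, 166
The 3 values of 166 occupy positions 6–8 → each gets rank 6.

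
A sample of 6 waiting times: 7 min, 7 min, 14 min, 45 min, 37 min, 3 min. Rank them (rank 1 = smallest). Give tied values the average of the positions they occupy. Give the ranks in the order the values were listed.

Sorted (ascending): 3, 7, 7, 14, 37, 45
The 2 values of 7 occupy positions 2–3 → average rank (2+3)/2 = 2.5.

2.5, 2.5, 4, 6, 5, 1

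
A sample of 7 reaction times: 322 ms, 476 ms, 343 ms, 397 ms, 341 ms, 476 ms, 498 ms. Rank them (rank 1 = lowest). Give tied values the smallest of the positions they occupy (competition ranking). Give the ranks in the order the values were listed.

1, 5, 3, 4, 2, 5, 7

Sorted (ascending): 322, 341, 343, 397, 476, 476, 498
The 2 values of 476 occupy positions 5–6 → each gets rank 5.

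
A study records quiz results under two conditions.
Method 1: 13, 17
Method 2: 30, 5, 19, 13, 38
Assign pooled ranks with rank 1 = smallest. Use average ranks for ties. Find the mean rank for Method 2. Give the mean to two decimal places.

4.30

Sorted (ascending): 5, 13, 13, 17, 19, 30, 38
The 2 values of 13 occupy positions 2–3 → average rank (2+3)/2 = 2.5.
Method 2 values → pooled ranks: 30→6, 5→1, 19→5, 13→2.5, 38→7
Mean rank = (6 + 1 + 5 + 2.5 + 7) / 5 = 4.30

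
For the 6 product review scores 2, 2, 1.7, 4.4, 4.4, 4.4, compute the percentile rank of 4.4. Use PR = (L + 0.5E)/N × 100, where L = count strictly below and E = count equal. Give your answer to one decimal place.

75.0

N = 6.
Strictly below 4.4: 3. Equal to 4.4: 3.
PR = (3 + 0.5·3)/6 × 100 = 75.0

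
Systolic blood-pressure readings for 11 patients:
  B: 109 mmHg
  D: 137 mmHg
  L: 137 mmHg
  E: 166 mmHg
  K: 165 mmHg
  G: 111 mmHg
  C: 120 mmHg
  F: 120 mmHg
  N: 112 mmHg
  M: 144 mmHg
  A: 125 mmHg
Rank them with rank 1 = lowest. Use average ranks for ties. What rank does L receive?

Sorted (ascending): 109, 111, 112, 120, 120, 125, 137, 137, 144, 165, 166
The 2 values of 120 occupy positions 4–5 → average rank (4+5)/2 = 4.5.
The 2 values of 137 occupy positions 7–8 → average rank (7+8)/2 = 7.5.
L has value 137 mmHg → rank 7.5.

7.5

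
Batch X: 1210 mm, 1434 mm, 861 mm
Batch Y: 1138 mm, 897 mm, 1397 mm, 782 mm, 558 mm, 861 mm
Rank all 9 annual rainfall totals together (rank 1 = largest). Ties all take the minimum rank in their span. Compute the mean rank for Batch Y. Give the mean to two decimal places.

Sorted (descending): 1434, 1397, 1210, 1138, 897, 861, 861, 782, 558
The 2 values of 861 occupy positions 6–7 → each gets rank 6.
Batch Y values → pooled ranks: 1138→4, 897→5, 1397→2, 782→8, 558→9, 861→6
Mean rank = (4 + 5 + 2 + 8 + 9 + 6) / 6 = 5.67

5.67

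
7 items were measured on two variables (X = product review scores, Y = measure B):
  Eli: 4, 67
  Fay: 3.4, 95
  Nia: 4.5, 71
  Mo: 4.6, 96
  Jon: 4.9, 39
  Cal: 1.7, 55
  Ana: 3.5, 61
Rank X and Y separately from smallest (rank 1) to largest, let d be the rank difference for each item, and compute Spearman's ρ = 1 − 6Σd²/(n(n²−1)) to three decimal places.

Ranks of variable 1: 4, 2, 5, 6, 7, 1, 3
Ranks of variable 2: 4, 6, 5, 7, 1, 2, 3
d = r₁ − r₂: 0, -4, 0, -1, 6, -1, 0
d²: 0, 16, 0, 1, 36, 1, 0; Σd² = 54
ρ = 1 − 6·54/(7·48) = 1 − 324/336 = 0.036

0.036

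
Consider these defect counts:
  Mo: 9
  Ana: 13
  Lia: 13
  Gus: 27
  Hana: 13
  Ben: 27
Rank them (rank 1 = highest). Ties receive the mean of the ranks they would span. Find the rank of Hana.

4

Sorted (descending): 27, 27, 13, 13, 13, 9
The 2 values of 27 occupy positions 1–2 → average rank (1+2)/2 = 1.5.
The 3 values of 13 occupy positions 3–5 → average rank 4.
Hana has value 13 → rank 4.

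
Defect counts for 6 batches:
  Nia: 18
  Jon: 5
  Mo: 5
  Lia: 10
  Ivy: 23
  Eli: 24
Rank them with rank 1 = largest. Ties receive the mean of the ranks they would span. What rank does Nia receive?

3

Sorted (descending): 24, 23, 18, 10, 5, 5
The 2 values of 5 occupy positions 5–6 → average rank (5+6)/2 = 5.5.
Nia has value 18 → rank 3.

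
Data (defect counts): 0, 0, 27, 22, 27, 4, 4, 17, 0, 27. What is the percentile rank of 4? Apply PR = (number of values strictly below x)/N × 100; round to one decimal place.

30.0

N = 10.
Strictly below 4: 3. Equal to 4: 2.
PR = 3/10 × 100 = 30.0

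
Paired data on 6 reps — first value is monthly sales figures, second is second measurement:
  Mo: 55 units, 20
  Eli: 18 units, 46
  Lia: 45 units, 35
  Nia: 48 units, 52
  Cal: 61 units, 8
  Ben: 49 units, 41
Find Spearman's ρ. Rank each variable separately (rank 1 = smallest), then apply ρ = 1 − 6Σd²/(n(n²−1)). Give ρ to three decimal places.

Ranks of variable 1: 5, 1, 2, 3, 6, 4
Ranks of variable 2: 2, 5, 3, 6, 1, 4
d = r₁ − r₂: 3, -4, -1, -3, 5, 0
d²: 9, 16, 1, 9, 25, 0; Σd² = 60
ρ = 1 − 6·60/(6·35) = 1 − 360/210 = -0.714

-0.714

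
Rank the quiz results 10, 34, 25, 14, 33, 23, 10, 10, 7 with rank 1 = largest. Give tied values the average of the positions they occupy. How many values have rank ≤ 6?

Sorted (descending): 34, 33, 25, 23, 14, 10, 10, 10, 7
The 3 values of 10 occupy positions 6–8 → average rank 7.
Ranks ≤ 6: {1, 2, 3, 4, 5} → 5 values.

5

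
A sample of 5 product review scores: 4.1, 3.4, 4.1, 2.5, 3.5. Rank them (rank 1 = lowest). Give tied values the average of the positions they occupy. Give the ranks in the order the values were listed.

Sorted (ascending): 2.5, 3.4, 3.5, 4.1, 4.1
The 2 values of 4.1 occupy positions 4–5 → average rank (4+5)/2 = 4.5.

4.5, 2, 4.5, 1, 3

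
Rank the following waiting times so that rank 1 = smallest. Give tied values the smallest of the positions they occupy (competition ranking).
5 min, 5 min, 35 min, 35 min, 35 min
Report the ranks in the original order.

1, 1, 3, 3, 3

Sorted (ascending): 5, 5, 35, 35, 35
The 2 values of 5 occupy positions 1–2 → each gets rank 1.
The 3 values of 35 occupy positions 3–5 → each gets rank 3.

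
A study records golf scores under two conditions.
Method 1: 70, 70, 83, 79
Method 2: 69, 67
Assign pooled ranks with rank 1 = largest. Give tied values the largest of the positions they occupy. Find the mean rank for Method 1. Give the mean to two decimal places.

2.75

Sorted (descending): 83, 79, 70, 70, 69, 67
The 2 values of 70 occupy positions 3–4 → each gets rank 4.
Method 1 values → pooled ranks: 70→4, 70→4, 83→1, 79→2
Mean rank = (4 + 4 + 1 + 2) / 4 = 2.75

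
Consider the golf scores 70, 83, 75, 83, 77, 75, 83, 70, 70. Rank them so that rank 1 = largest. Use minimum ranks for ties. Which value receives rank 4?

77

Sorted (descending): 83, 83, 83, 77, 75, 75, 70, 70, 70
The 3 values of 83 occupy positions 1–3 → each gets rank 1.
The 2 values of 75 occupy positions 5–6 → each gets rank 5.
The 3 values of 70 occupy positions 7–9 → each gets rank 7.
Rank 4 → value 77.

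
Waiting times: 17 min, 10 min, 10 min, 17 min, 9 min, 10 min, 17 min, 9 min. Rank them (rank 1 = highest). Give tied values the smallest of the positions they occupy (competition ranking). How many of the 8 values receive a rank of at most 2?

Sorted (descending): 17, 17, 17, 10, 10, 10, 9, 9
The 3 values of 17 occupy positions 1–3 → each gets rank 1.
The 3 values of 10 occupy positions 4–6 → each gets rank 4.
The 2 values of 9 occupy positions 7–8 → each gets rank 7.
Ranks ≤ 2: {1, 1, 1} → 3 values.

3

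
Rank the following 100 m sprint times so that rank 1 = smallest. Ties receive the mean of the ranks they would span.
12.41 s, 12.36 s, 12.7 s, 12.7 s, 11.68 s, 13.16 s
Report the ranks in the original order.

3, 2, 4.5, 4.5, 1, 6

Sorted (ascending): 11.68, 12.36, 12.41, 12.7, 12.7, 13.16
The 2 values of 12.7 occupy positions 4–5 → average rank (4+5)/2 = 4.5.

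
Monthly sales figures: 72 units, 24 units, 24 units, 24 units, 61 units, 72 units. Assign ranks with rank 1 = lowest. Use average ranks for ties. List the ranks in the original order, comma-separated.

Sorted (ascending): 24, 24, 24, 61, 72, 72
The 3 values of 24 occupy positions 1–3 → average rank 2.
The 2 values of 72 occupy positions 5–6 → average rank (5+6)/2 = 5.5.

5.5, 2, 2, 2, 4, 5.5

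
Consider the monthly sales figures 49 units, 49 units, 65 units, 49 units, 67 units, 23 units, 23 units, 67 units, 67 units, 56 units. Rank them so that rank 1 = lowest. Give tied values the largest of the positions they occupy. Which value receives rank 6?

56

Sorted (ascending): 23, 23, 49, 49, 49, 56, 65, 67, 67, 67
The 2 values of 23 occupy positions 1–2 → each gets rank 2.
The 3 values of 49 occupy positions 3–5 → each gets rank 5.
The 3 values of 67 occupy positions 8–10 → each gets rank 10.
Rank 6 → value 56.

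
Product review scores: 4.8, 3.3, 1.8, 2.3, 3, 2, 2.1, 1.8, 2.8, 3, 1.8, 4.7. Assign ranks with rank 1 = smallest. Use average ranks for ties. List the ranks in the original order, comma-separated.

Sorted (ascending): 1.8, 1.8, 1.8, 2, 2.1, 2.3, 2.8, 3, 3, 3.3, 4.7, 4.8
The 3 values of 1.8 occupy positions 1–3 → average rank 2.
The 2 values of 3 occupy positions 8–9 → average rank (8+9)/2 = 8.5.

12, 10, 2, 6, 8.5, 4, 5, 2, 7, 8.5, 2, 11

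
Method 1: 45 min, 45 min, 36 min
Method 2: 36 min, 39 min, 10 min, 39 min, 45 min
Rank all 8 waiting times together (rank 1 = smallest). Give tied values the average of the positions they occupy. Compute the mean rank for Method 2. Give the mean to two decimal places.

Sorted (ascending): 10, 36, 36, 39, 39, 45, 45, 45
The 2 values of 36 occupy positions 2–3 → average rank (2+3)/2 = 2.5.
The 2 values of 39 occupy positions 4–5 → average rank (4+5)/2 = 4.5.
The 3 values of 45 occupy positions 6–8 → average rank 7.
Method 2 values → pooled ranks: 36→2.5, 39→4.5, 10→1, 39→4.5, 45→7
Mean rank = (2.5 + 4.5 + 1 + 4.5 + 7) / 5 = 3.90

3.90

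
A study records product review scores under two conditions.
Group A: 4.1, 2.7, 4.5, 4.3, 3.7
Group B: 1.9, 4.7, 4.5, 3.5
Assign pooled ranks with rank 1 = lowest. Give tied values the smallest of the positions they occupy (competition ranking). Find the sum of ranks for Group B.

20

Sorted (ascending): 1.9, 2.7, 3.5, 3.7, 4.1, 4.3, 4.5, 4.5, 4.7
The 2 values of 4.5 occupy positions 7–8 → each gets rank 7.
Group B values → pooled ranks: 1.9→1, 4.7→9, 4.5→7, 3.5→3
Rank sum = 1 + 9 + 7 + 3 = 20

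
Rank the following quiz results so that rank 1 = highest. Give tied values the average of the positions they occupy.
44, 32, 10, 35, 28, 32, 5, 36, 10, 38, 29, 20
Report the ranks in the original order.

1, 5.5, 10.5, 4, 8, 5.5, 12, 3, 10.5, 2, 7, 9

Sorted (descending): 44, 38, 36, 35, 32, 32, 29, 28, 20, 10, 10, 5
The 2 values of 32 occupy positions 5–6 → average rank (5+6)/2 = 5.5.
The 2 values of 10 occupy positions 10–11 → average rank (10+11)/2 = 10.5.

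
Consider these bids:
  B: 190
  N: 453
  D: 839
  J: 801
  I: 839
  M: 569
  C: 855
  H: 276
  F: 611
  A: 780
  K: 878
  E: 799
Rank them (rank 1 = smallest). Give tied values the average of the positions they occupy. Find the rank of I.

9.5

Sorted (ascending): 190, 276, 453, 569, 611, 780, 799, 801, 839, 839, 855, 878
The 2 values of 839 occupy positions 9–10 → average rank (9+10)/2 = 9.5.
I has value 839 → rank 9.5.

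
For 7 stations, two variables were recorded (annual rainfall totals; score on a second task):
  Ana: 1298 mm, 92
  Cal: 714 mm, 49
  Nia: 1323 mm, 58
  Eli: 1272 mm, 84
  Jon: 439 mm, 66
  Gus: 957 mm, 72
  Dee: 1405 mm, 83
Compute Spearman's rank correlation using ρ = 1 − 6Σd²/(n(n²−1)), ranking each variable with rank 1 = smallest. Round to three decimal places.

0.393

Ranks of variable 1: 5, 2, 6, 4, 1, 3, 7
Ranks of variable 2: 7, 1, 2, 6, 3, 4, 5
d = r₁ − r₂: -2, 1, 4, -2, -2, -1, 2
d²: 4, 1, 16, 4, 4, 1, 4; Σd² = 34
ρ = 1 − 6·34/(7·48) = 1 − 204/336 = 0.393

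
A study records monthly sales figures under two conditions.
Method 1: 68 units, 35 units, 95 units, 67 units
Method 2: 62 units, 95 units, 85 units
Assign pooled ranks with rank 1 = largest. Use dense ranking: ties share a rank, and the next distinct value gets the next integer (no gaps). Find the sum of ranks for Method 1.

14

Sorted (descending): 95, 95, 85, 68, 67, 62, 35
The 2 values of 95 share dense rank 1.
Remaining distinct values take the next consecutive integers.
Method 1 values → pooled ranks: 68→3, 35→6, 95→1, 67→4
Rank sum = 3 + 6 + 1 + 4 = 14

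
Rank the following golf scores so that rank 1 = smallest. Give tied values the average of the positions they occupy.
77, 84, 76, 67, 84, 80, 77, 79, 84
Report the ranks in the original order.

Sorted (ascending): 67, 76, 77, 77, 79, 80, 84, 84, 84
The 2 values of 77 occupy positions 3–4 → average rank (3+4)/2 = 3.5.
The 3 values of 84 occupy positions 7–9 → average rank 8.

3.5, 8, 2, 1, 8, 6, 3.5, 5, 8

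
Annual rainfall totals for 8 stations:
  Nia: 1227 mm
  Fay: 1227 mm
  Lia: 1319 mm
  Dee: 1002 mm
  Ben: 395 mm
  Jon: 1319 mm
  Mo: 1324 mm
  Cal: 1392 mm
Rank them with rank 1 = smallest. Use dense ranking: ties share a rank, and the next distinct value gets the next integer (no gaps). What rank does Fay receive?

3

Sorted (ascending): 395, 1002, 1227, 1227, 1319, 1319, 1324, 1392
The 2 values of 1227 share dense rank 3.
The 2 values of 1319 share dense rank 4.
Remaining distinct values take the next consecutive integers.
Fay has value 1227 mm → rank 3.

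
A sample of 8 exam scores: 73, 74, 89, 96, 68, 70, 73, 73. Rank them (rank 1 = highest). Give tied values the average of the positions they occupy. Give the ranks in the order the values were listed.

5, 3, 2, 1, 8, 7, 5, 5

Sorted (descending): 96, 89, 74, 73, 73, 73, 70, 68
The 3 values of 73 occupy positions 4–6 → average rank 5.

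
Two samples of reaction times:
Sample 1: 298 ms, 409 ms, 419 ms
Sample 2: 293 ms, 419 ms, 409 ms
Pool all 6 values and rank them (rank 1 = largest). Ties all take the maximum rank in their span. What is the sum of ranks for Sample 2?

12

Sorted (descending): 419, 419, 409, 409, 298, 293
The 2 values of 419 occupy positions 1–2 → each gets rank 2.
The 2 values of 409 occupy positions 3–4 → each gets rank 4.
Sample 2 values → pooled ranks: 293→6, 419→2, 409→4
Rank sum = 6 + 2 + 4 = 12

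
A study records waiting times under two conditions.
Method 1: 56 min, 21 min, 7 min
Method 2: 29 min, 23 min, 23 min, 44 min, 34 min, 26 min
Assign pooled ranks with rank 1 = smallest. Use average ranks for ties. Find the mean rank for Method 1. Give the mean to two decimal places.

Sorted (ascending): 7, 21, 23, 23, 26, 29, 34, 44, 56
The 2 values of 23 occupy positions 3–4 → average rank (3+4)/2 = 3.5.
Method 1 values → pooled ranks: 56→9, 21→2, 7→1
Mean rank = (9 + 2 + 1) / 3 = 4.00

4.00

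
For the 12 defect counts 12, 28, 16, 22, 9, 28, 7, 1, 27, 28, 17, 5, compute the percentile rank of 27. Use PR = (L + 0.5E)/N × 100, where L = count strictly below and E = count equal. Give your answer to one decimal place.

N = 12.
Strictly below 27: 8. Equal to 27: 1.
PR = (8 + 0.5·1)/12 × 100 = 70.8

70.8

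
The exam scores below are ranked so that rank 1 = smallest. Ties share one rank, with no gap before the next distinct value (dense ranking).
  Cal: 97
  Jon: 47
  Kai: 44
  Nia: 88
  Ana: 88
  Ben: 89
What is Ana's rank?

Sorted (ascending): 44, 47, 88, 88, 89, 97
The 2 values of 88 share dense rank 3.
Remaining distinct values take the next consecutive integers.
Ana has value 88 → rank 3.

3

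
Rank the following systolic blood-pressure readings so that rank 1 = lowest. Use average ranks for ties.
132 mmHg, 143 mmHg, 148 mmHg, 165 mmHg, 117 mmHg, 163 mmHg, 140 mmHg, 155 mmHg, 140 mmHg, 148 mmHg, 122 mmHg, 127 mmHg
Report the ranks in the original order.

Sorted (ascending): 117, 122, 127, 132, 140, 140, 143, 148, 148, 155, 163, 165
The 2 values of 140 occupy positions 5–6 → average rank (5+6)/2 = 5.5.
The 2 values of 148 occupy positions 8–9 → average rank (8+9)/2 = 8.5.

4, 7, 8.5, 12, 1, 11, 5.5, 10, 5.5, 8.5, 2, 3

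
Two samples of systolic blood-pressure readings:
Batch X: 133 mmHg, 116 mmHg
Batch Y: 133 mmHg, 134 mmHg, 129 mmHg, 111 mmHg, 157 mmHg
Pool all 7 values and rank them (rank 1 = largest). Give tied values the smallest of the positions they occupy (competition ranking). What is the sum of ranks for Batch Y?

18

Sorted (descending): 157, 134, 133, 133, 129, 116, 111
The 2 values of 133 occupy positions 3–4 → each gets rank 3.
Batch Y values → pooled ranks: 133→3, 134→2, 129→5, 111→7, 157→1
Rank sum = 3 + 2 + 5 + 7 + 1 = 18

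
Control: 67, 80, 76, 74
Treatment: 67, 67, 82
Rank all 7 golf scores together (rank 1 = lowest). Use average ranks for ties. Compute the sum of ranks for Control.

Sorted (ascending): 67, 67, 67, 74, 76, 80, 82
The 3 values of 67 occupy positions 1–3 → average rank 2.
Control values → pooled ranks: 67→2, 80→6, 76→5, 74→4
Rank sum = 2 + 6 + 5 + 4 = 17

17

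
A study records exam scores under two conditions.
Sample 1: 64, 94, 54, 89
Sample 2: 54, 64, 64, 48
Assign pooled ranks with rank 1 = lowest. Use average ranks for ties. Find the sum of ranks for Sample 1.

22.5

Sorted (ascending): 48, 54, 54, 64, 64, 64, 89, 94
The 2 values of 54 occupy positions 2–3 → average rank (2+3)/2 = 2.5.
The 3 values of 64 occupy positions 4–6 → average rank 5.
Sample 1 values → pooled ranks: 64→5, 94→8, 54→2.5, 89→7
Rank sum = 5 + 8 + 2.5 + 7 = 22.5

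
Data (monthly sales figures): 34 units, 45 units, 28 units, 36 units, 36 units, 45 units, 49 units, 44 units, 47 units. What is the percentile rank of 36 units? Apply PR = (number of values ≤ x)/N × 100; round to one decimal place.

44.4

N = 9.
Strictly below 36: 2. Equal to 36: 2.
PR = 4/9 × 100 = 44.4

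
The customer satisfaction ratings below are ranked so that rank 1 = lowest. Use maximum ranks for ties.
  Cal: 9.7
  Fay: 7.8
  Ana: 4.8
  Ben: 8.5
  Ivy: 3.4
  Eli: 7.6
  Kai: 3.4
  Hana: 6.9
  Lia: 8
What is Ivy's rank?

Sorted (ascending): 3.4, 3.4, 4.8, 6.9, 7.6, 7.8, 8, 8.5, 9.7
The 2 values of 3.4 occupy positions 1–2 → each gets rank 2.
Ivy has value 3.4 → rank 2.

2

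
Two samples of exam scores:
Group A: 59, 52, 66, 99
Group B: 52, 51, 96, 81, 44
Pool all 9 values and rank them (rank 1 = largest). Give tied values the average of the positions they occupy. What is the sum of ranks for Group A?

Sorted (descending): 99, 96, 81, 66, 59, 52, 52, 51, 44
The 2 values of 52 occupy positions 6–7 → average rank (6+7)/2 = 6.5.
Group A values → pooled ranks: 59→5, 52→6.5, 66→4, 99→1
Rank sum = 5 + 6.5 + 4 + 1 = 16.5

16.5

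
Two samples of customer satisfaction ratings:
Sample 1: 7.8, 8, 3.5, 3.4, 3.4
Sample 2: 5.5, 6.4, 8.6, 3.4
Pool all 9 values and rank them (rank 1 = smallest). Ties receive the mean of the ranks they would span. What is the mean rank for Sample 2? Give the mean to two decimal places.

Sorted (ascending): 3.4, 3.4, 3.4, 3.5, 5.5, 6.4, 7.8, 8, 8.6
The 3 values of 3.4 occupy positions 1–3 → average rank 2.
Sample 2 values → pooled ranks: 5.5→5, 6.4→6, 8.6→9, 3.4→2
Mean rank = (5 + 6 + 9 + 2) / 4 = 5.50

5.50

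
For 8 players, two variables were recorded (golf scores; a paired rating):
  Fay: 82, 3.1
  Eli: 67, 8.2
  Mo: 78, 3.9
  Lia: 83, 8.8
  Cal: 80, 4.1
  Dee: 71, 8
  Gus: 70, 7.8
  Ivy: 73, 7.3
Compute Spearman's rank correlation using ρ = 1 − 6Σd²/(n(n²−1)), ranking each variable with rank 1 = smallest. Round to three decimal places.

-0.286

Ranks of variable 1: 7, 1, 5, 8, 6, 3, 2, 4
Ranks of variable 2: 1, 7, 2, 8, 3, 6, 5, 4
d = r₁ − r₂: 6, -6, 3, 0, 3, -3, -3, 0
d²: 36, 36, 9, 0, 9, 9, 9, 0; Σd² = 108
ρ = 1 − 6·108/(8·63) = 1 − 648/504 = -0.286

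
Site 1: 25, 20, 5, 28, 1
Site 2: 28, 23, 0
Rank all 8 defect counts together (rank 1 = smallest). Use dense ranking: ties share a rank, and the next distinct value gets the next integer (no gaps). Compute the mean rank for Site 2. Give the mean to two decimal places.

4.33

Sorted (ascending): 0, 1, 5, 20, 23, 25, 28, 28
The 2 values of 28 share dense rank 7.
Remaining distinct values take the next consecutive integers.
Site 2 values → pooled ranks: 28→7, 23→5, 0→1
Mean rank = (7 + 5 + 1) / 3 = 4.33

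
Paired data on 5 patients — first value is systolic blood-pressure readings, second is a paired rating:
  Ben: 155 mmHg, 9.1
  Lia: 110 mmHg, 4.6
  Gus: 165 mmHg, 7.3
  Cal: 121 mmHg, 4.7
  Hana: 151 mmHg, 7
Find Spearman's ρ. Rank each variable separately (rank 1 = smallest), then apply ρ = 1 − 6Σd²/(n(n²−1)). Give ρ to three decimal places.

Ranks of variable 1: 4, 1, 5, 2, 3
Ranks of variable 2: 5, 1, 4, 2, 3
d = r₁ − r₂: -1, 0, 1, 0, 0
d²: 1, 0, 1, 0, 0; Σd² = 2
ρ = 1 − 6·2/(5·24) = 1 − 12/120 = 0.900

0.900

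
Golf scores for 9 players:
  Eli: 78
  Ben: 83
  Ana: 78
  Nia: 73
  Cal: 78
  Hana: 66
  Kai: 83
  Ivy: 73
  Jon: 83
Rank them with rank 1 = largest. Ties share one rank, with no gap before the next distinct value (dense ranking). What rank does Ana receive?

Sorted (descending): 83, 83, 83, 78, 78, 78, 73, 73, 66
The 3 values of 83 share dense rank 1.
The 3 values of 78 share dense rank 2.
The 2 values of 73 share dense rank 3.
Remaining distinct values take the next consecutive integers.
Ana has value 78 → rank 2.

2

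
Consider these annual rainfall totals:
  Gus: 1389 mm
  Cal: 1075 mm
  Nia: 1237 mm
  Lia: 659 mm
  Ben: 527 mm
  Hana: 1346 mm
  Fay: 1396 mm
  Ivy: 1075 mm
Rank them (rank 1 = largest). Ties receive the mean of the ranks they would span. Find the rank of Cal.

5.5

Sorted (descending): 1396, 1389, 1346, 1237, 1075, 1075, 659, 527
The 2 values of 1075 occupy positions 5–6 → average rank (5+6)/2 = 5.5.
Cal has value 1075 mm → rank 5.5.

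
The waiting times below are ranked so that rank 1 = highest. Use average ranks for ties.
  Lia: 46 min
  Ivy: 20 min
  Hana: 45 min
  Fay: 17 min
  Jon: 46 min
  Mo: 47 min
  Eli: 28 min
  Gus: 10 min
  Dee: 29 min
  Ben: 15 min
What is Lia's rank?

Sorted (descending): 47, 46, 46, 45, 29, 28, 20, 17, 15, 10
The 2 values of 46 occupy positions 2–3 → average rank (2+3)/2 = 2.5.
Lia has value 46 min → rank 2.5.

2.5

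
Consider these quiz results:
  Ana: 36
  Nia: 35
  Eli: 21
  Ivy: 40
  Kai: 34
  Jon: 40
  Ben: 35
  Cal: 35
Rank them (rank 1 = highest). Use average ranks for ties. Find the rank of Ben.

5

Sorted (descending): 40, 40, 36, 35, 35, 35, 34, 21
The 2 values of 40 occupy positions 1–2 → average rank (1+2)/2 = 1.5.
The 3 values of 35 occupy positions 4–6 → average rank 5.
Ben has value 35 → rank 5.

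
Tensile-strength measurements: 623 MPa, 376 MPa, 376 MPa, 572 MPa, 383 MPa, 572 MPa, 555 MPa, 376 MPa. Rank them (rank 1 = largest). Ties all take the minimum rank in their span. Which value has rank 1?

623

Sorted (descending): 623, 572, 572, 555, 383, 376, 376, 376
The 2 values of 572 occupy positions 2–3 → each gets rank 2.
The 3 values of 376 occupy positions 6–8 → each gets rank 6.
Rank 1 → value 623.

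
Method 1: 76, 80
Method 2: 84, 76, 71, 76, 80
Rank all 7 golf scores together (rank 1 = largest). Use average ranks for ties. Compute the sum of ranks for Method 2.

Sorted (descending): 84, 80, 80, 76, 76, 76, 71
The 2 values of 80 occupy positions 2–3 → average rank (2+3)/2 = 2.5.
The 3 values of 76 occupy positions 4–6 → average rank 5.
Method 2 values → pooled ranks: 84→1, 76→5, 71→7, 76→5, 80→2.5
Rank sum = 1 + 5 + 7 + 5 + 2.5 = 20.5

20.5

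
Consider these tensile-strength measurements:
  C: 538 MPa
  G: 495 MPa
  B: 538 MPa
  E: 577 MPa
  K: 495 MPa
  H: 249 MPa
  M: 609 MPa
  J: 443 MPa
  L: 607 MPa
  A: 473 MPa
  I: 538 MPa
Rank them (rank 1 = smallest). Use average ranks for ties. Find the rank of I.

7

Sorted (ascending): 249, 443, 473, 495, 495, 538, 538, 538, 577, 607, 609
The 2 values of 495 occupy positions 4–5 → average rank (4+5)/2 = 4.5.
The 3 values of 538 occupy positions 6–8 → average rank 7.
I has value 538 MPa → rank 7.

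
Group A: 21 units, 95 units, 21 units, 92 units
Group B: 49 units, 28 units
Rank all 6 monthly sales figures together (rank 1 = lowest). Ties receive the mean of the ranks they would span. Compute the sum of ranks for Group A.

Sorted (ascending): 21, 21, 28, 49, 92, 95
The 2 values of 21 occupy positions 1–2 → average rank (1+2)/2 = 1.5.
Group A values → pooled ranks: 21→1.5, 95→6, 21→1.5, 92→5
Rank sum = 1.5 + 6 + 1.5 + 5 = 14

14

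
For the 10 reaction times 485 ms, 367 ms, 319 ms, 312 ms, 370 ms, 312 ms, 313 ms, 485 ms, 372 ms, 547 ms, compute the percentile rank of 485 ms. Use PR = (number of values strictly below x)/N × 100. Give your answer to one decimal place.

70.0

N = 10.
Strictly below 485: 7. Equal to 485: 2.
PR = 7/10 × 100 = 70.0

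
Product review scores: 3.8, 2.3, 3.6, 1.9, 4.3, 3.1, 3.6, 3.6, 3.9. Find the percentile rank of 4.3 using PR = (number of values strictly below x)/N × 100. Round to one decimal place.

88.9

N = 9.
Strictly below 4.3: 8. Equal to 4.3: 1.
PR = 8/9 × 100 = 88.9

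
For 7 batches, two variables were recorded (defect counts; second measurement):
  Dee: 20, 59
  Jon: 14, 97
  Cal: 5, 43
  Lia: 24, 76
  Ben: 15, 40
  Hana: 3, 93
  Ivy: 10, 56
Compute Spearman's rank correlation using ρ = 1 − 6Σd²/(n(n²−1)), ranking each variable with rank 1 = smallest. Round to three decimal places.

-0.036

Ranks of variable 1: 6, 4, 2, 7, 5, 1, 3
Ranks of variable 2: 4, 7, 2, 5, 1, 6, 3
d = r₁ − r₂: 2, -3, 0, 2, 4, -5, 0
d²: 4, 9, 0, 4, 16, 25, 0; Σd² = 58
ρ = 1 − 6·58/(7·48) = 1 − 348/336 = -0.036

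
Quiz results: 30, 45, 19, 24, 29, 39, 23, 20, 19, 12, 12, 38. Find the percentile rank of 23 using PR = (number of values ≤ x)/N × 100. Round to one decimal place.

50.0

N = 12.
Strictly below 23: 5. Equal to 23: 1.
PR = 6/12 × 100 = 50.0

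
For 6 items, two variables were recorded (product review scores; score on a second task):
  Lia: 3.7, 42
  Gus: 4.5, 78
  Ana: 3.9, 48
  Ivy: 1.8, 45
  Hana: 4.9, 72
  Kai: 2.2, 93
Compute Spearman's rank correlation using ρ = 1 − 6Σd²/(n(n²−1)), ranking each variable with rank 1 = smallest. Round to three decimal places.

0.257

Ranks of variable 1: 3, 5, 4, 1, 6, 2
Ranks of variable 2: 1, 5, 3, 2, 4, 6
d = r₁ − r₂: 2, 0, 1, -1, 2, -4
d²: 4, 0, 1, 1, 4, 16; Σd² = 26
ρ = 1 − 6·26/(6·35) = 1 − 156/210 = 0.257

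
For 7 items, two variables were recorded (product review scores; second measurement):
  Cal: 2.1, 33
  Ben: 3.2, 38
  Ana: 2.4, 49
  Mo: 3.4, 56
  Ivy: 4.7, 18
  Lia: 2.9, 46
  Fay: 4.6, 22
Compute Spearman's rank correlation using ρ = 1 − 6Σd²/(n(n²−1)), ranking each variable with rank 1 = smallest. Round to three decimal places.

-0.429

Ranks of variable 1: 1, 4, 2, 5, 7, 3, 6
Ranks of variable 2: 3, 4, 6, 7, 1, 5, 2
d = r₁ − r₂: -2, 0, -4, -2, 6, -2, 4
d²: 4, 0, 16, 4, 36, 4, 16; Σd² = 80
ρ = 1 − 6·80/(7·48) = 1 − 480/336 = -0.429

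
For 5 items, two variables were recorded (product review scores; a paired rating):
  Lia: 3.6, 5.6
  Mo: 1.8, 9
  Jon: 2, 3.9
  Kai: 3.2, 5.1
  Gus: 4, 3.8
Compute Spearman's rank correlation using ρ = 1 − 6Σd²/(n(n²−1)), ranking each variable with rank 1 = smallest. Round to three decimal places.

Ranks of variable 1: 4, 1, 2, 3, 5
Ranks of variable 2: 4, 5, 2, 3, 1
d = r₁ − r₂: 0, -4, 0, 0, 4
d²: 0, 16, 0, 0, 16; Σd² = 32
ρ = 1 − 6·32/(5·24) = 1 − 192/120 = -0.600

-0.600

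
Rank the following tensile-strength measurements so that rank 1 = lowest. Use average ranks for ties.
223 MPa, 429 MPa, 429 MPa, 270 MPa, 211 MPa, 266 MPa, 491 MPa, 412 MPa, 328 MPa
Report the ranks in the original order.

2, 7.5, 7.5, 4, 1, 3, 9, 6, 5

Sorted (ascending): 211, 223, 266, 270, 328, 412, 429, 429, 491
The 2 values of 429 occupy positions 7–8 → average rank (7+8)/2 = 7.5.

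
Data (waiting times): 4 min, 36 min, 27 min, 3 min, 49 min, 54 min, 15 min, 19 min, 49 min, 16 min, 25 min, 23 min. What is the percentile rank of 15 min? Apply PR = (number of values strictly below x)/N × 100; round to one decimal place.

16.7

N = 12.
Strictly below 15: 2. Equal to 15: 1.
PR = 2/12 × 100 = 16.7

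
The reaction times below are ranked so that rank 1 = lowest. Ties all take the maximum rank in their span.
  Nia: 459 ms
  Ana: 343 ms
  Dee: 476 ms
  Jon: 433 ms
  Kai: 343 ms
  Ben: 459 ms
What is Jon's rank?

3

Sorted (ascending): 343, 343, 433, 459, 459, 476
The 2 values of 343 occupy positions 1–2 → each gets rank 2.
The 2 values of 459 occupy positions 4–5 → each gets rank 5.
Jon has value 433 ms → rank 3.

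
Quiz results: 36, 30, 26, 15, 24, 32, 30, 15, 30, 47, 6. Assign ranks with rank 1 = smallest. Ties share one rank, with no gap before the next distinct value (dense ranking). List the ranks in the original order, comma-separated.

7, 5, 4, 2, 3, 6, 5, 2, 5, 8, 1

Sorted (ascending): 6, 15, 15, 24, 26, 30, 30, 30, 32, 36, 47
The 2 values of 15 share dense rank 2.
The 3 values of 30 share dense rank 5.
Remaining distinct values take the next consecutive integers.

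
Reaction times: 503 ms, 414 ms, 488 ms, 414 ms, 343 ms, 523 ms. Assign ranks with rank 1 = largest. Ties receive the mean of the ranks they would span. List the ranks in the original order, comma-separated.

2, 4.5, 3, 4.5, 6, 1

Sorted (descending): 523, 503, 488, 414, 414, 343
The 2 values of 414 occupy positions 4–5 → average rank (4+5)/2 = 4.5.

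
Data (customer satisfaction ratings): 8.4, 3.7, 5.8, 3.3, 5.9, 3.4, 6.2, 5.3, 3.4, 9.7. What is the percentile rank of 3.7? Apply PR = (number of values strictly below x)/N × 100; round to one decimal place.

N = 10.
Strictly below 3.7: 3. Equal to 3.7: 1.
PR = 3/10 × 100 = 30.0

30.0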